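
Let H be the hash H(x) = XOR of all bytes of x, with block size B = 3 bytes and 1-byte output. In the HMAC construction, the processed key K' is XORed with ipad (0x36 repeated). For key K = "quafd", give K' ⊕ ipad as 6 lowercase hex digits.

Key "quafd" = 71 75 61 66 64 is 5 bytes > B = 3, so hash it first: H(key) = 67, then zero-pad to 3 bytes: K' = 67 00 00.
XOR each byte with 0x36: 67⊕36=51, 00⊕36=36, 00⊕36=36.

513636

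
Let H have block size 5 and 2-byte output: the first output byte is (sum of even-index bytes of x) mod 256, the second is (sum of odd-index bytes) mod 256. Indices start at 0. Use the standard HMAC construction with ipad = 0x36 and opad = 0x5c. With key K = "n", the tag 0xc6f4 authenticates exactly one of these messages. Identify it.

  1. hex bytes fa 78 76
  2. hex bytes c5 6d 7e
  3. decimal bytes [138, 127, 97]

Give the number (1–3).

1

Key "n" = 6e is 1 byte ≤ B = 5; zero-pad to 5 bytes: K' = 6e 00 00 00 00.
K' ⊕ ipad = 58 36 36 36 36; K' ⊕ opad = 32 5c 5c 5c 5c.
m1: inner = H(58 36 36 36 36 fa 78 76) = 3c dc; tag = H(32 5c 5c 5c 5c 3c dc) = c6f4 ← matches
m2: inner = H(58 36 36 36 36 c5 6d 7e) = 31 af; tag = H(32 5c 5c 5c 5c 31 af) = 99e9
m3: inner = H(58 36 36 36 36 8a 7f 61) = 43 57; tag = H(32 5c 5c 5c 5c 43 57) = 41fb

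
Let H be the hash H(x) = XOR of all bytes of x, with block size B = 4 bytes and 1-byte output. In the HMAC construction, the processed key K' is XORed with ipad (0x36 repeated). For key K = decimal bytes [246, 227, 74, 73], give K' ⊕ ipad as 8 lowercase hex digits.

Key decimal bytes [246, 227, 74, 73] = f6 e3 4a 49 is exactly B = 4 bytes: K' = f6 e3 4a 49.
XOR each byte with 0x36: f6⊕36=c0, e3⊕36=d5, 4a⊕36=7c, 49⊕36=7f.

c0d57c7f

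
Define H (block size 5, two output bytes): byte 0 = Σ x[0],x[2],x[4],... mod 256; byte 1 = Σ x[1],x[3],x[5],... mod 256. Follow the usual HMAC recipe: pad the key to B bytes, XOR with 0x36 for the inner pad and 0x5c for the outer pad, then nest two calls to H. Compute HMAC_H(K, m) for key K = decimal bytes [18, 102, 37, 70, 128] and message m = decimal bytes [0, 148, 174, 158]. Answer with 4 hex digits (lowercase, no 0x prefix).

1173

Key decimal bytes [18, 102, 37, 70, 128] = 12 66 25 46 80 is exactly B = 5 bytes: K' = 12 66 25 46 80.
K' ⊕ ipad = 24 50 13 70 b6.  K' ⊕ opad = 4e 3a 79 1a dc.
Inner input = (K'⊕ipad) ∥ m = 24 50 13 70 b6 ∥ 00 94 ae 9e.
Inner hash: even-index sum = 543 mod 256 = 31; odd-index sum = 366 mod 256 = 110 → 1f 6e.
Outer input = (K'⊕opad) ∥ inner = 4e 3a 79 1a dc ∥ 1f 6e.
Outer hash (tag): even-index sum = 529 mod 256 = 17; odd-index sum = 115 mod 256 = 115 → 11 73.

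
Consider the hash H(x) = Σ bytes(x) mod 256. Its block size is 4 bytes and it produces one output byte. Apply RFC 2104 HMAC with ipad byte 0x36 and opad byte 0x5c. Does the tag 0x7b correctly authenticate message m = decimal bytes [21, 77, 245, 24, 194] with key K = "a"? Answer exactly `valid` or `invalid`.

Key "a" = 61 is 1 byte ≤ B = 4; zero-pad to 4 bytes: K' = 61 00 00 00.
K' ⊕ ipad = 57 36 36 36; K' ⊕ opad = 3d 5c 5c 5c.
Inner hash: sum = 87+54+54+54+21+77+245+24+194 = 810; mod 256 = 42 → 2a.
Outer hash (recomputed tag): sum = 61+92+92+92+42 = 379; mod 256 = 123 → 7b.
Recomputed tag = 7b; claimed = 7b → match.

valid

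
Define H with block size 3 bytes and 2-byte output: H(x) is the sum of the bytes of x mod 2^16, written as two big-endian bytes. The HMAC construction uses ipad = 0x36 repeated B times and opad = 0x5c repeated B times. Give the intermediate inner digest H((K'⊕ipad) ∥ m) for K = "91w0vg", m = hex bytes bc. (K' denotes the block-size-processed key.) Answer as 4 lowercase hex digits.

0201

Key "91w0vg" = 39 31 77 30 76 67 is 6 bytes > B = 3, so hash it first: H(key) = 01 ee, then zero-pad to 3 bytes: K' = 01 ee 00.
K' ⊕ ipad = 37 d8 36.
Inner input = 37 d8 36 ∥ bc.
Inner hash: sum = 55+216+54+188 = 513 → 02 01.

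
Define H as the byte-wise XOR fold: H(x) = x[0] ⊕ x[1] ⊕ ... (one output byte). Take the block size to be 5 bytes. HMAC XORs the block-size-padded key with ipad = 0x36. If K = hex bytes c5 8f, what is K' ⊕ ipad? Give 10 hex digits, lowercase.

Key hex bytes c5 8f is 2 bytes ≤ B = 5; zero-pad to 5 bytes: K' = c5 8f 00 00 00.
XOR each byte with 0x36: c5⊕36=f3, 8f⊕36=b9, 00⊕36=36, 00⊕36=36, 00⊕36=36.

f3b9363636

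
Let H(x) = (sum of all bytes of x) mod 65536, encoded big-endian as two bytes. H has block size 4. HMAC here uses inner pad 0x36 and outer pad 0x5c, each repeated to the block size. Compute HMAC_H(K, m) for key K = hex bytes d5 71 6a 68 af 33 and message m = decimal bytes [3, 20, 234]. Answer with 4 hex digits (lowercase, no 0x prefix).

Key hex bytes d5 71 6a 68 af 33 is 6 bytes > B = 4, so hash it first: H(key) = 02 fa, then zero-pad to 4 bytes: K' = 02 fa 00 00.
K' ⊕ ipad = 34 cc 36 36.  K' ⊕ opad = 5e a6 5c 5c.
Inner input = (K'⊕ipad) ∥ m = 34 cc 36 36 ∥ 03 14 ea.
Inner hash: sum = 52+204+54+54+3+20+234 = 621 → 02 6d.
Outer input = (K'⊕opad) ∥ inner = 5e a6 5c 5c ∥ 02 6d.
Outer hash (tag): sum = 94+166+92+92+2+109 = 555 → 02 2b.

022b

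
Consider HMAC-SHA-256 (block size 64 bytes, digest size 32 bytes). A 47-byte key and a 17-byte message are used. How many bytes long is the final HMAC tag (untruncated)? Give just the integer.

32

The tag is one SHA-256 digest: 32 bytes.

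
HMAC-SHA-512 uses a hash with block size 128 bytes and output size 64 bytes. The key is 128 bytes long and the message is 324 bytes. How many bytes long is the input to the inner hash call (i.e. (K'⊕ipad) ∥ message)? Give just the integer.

Key is 128 ≤ 128 bytes, zero-padded: |K'| = 128.
Inner input = (K'⊕ipad) ∥ m → 128 + 324 = 452 bytes.

452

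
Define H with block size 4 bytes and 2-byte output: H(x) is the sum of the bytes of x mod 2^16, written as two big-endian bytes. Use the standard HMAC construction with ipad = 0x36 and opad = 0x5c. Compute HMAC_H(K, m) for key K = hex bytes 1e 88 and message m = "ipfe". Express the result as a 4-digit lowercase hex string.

Key hex bytes 1e 88 is 2 bytes ≤ B = 4; zero-pad to 4 bytes: K' = 1e 88 00 00.
K' ⊕ ipad = 28 be 36 36.  K' ⊕ opad = 42 d4 5c 5c.
Inner input = (K'⊕ipad) ∥ m = 28 be 36 36 ∥ 69 70 66 65.
Inner hash: sum = 40+190+54+54+105+112+102+101 = 758 → 02 f6.
Outer input = (K'⊕opad) ∥ inner = 42 d4 5c 5c ∥ 02 f6.
Outer hash (tag): sum = 66+212+92+92+2+246 = 710 → 02 c6.

02c6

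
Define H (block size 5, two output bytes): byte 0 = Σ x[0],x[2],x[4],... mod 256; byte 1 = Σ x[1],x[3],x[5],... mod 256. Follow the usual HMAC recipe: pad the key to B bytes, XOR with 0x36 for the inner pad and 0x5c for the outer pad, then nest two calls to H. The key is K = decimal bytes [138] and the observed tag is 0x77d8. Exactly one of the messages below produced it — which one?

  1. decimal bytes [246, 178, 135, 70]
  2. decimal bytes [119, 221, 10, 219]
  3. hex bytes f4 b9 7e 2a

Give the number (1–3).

1

Key decimal bytes [138] = 8a is 1 byte ≤ B = 5; zero-pad to 5 bytes: K' = 8a 00 00 00 00.
K' ⊕ ipad = bc 36 36 36 36; K' ⊕ opad = d6 5c 5c 5c 5c.
m1: inner = H(bc 36 36 36 36 f6 b2 87 46) = 20 e9; tag = H(d6 5c 5c 5c 5c 20 e9) = 77d8 ← matches
m2: inner = H(bc 36 36 36 36 77 dd 0a db) = e0 ed; tag = H(d6 5c 5c 5c 5c e0 ed) = 7b98
m3: inner = H(bc 36 36 36 36 f4 b9 7e 2a) = 0b de; tag = H(d6 5c 5c 5c 5c 0b de) = 6cc3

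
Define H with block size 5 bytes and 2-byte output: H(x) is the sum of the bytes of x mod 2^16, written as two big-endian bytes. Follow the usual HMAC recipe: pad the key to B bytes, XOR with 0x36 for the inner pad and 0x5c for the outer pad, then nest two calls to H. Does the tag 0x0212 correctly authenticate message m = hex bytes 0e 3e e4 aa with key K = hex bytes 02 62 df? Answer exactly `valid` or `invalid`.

invalid

Key hex bytes 02 62 df is 3 bytes ≤ B = 5; zero-pad to 5 bytes: K' = 02 62 df 00 00.
K' ⊕ ipad = 34 54 e9 36 36; K' ⊕ opad = 5e 3e 83 5c 5c.
Inner hash: sum = 52+84+233+54+54+14+62+228+170 = 951 → 03 b7.
Outer hash (recomputed tag): sum = 94+62+131+92+92+3+183 = 657 → 02 91.
Recomputed tag = 0291; claimed = 0212 → mismatch.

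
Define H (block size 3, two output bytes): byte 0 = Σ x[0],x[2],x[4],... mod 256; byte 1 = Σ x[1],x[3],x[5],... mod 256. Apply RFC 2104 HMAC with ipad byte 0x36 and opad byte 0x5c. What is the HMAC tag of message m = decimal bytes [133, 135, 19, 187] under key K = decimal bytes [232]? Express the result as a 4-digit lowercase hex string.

Key decimal bytes [232] = e8 is 1 byte ≤ B = 3; zero-pad to 3 bytes: K' = e8 00 00.
K' ⊕ ipad = de 36 36.  K' ⊕ opad = b4 5c 5c.
Inner input = (K'⊕ipad) ∥ m = de 36 36 ∥ 85 87 13 bb.
Inner hash: even-index sum = 598 mod 256 = 86; odd-index sum = 206 mod 256 = 206 → 56 ce.
Outer input = (K'⊕opad) ∥ inner = b4 5c 5c ∥ 56 ce.
Outer hash (tag): even-index sum = 478 mod 256 = 222; odd-index sum = 178 mod 256 = 178 → de b2.

deb2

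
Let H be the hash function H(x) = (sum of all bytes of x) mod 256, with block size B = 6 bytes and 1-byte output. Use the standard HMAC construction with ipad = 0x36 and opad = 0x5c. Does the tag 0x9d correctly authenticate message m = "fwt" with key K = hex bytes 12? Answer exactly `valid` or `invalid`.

valid

Key hex bytes 12 is 1 byte ≤ B = 6; zero-pad to 6 bytes: K' = 12 00 00 00 00 00.
K' ⊕ ipad = 24 36 36 36 36 36; K' ⊕ opad = 4e 5c 5c 5c 5c 5c.
Inner hash: sum = 36+54+54+54+54+54+102+119+116 = 643; mod 256 = 131 → 83.
Outer hash (recomputed tag): sum = 78+92+92+92+92+92+131 = 669; mod 256 = 157 → 9d.
Recomputed tag = 9d; claimed = 9d → match.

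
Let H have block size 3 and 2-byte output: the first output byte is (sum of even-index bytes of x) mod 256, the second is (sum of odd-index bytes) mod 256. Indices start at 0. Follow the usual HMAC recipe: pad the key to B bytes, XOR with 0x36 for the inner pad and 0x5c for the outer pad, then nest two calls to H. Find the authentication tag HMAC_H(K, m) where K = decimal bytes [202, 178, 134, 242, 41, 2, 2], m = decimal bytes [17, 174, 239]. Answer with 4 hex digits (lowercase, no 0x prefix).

132b

Key decimal bytes [202, 178, 134, 242, 41, 2, 2] = ca b2 86 f2 29 02 02 is 7 bytes > B = 3, so hash it first: H(key) = 7b a6, then zero-pad to 3 bytes: K' = 7b a6 00.
K' ⊕ ipad = 4d 90 36.  K' ⊕ opad = 27 fa 5c.
Inner input = (K'⊕ipad) ∥ m = 4d 90 36 ∥ 11 ae ef.
Inner hash: even-index sum = 305 mod 256 = 49; odd-index sum = 400 mod 256 = 144 → 31 90.
Outer input = (K'⊕opad) ∥ inner = 27 fa 5c ∥ 31 90.
Outer hash (tag): even-index sum = 275 mod 256 = 19; odd-index sum = 299 mod 256 = 43 → 13 2b.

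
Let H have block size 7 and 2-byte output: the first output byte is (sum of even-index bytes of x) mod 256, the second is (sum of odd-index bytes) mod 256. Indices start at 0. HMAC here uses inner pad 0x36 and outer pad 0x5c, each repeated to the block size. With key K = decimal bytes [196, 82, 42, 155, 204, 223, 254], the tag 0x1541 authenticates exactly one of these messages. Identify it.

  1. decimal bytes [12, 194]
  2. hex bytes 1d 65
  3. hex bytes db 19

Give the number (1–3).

Key decimal bytes [196, 82, 42, 155, 204, 223, 254] = c4 52 2a 9b cc df fe is exactly B = 7 bytes: K' = c4 52 2a 9b cc df fe.
K' ⊕ ipad = f2 64 1c ad fa e9 c8; K' ⊕ opad = 98 0e 76 c7 90 83 a2.
m1: inner = H(f2 64 1c ad fa e9 c8 0c c2) = 92 06; tag = H(98 0e 76 c7 90 83 a2 92 06) = 46ea
m2: inner = H(f2 64 1c ad fa e9 c8 1d 65) = 35 17; tag = H(98 0e 76 c7 90 83 a2 35 17) = 578d
m3: inner = H(f2 64 1c ad fa e9 c8 db 19) = e9 d5; tag = H(98 0e 76 c7 90 83 a2 e9 d5) = 1541 ← matches

3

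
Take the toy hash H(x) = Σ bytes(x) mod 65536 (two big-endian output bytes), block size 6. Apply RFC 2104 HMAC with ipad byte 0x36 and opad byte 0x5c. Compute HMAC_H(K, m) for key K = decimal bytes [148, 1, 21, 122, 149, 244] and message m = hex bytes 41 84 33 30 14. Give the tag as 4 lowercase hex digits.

03f1

Key decimal bytes [148, 1, 21, 122, 149, 244] = 94 01 15 7a 95 f4 is exactly B = 6 bytes: K' = 94 01 15 7a 95 f4.
K' ⊕ ipad = a2 37 23 4c a3 c2.  K' ⊕ opad = c8 5d 49 26 c9 a8.
Inner input = (K'⊕ipad) ∥ m = a2 37 23 4c a3 c2 ∥ 41 84 33 30 14.
Inner hash: sum = 162+55+35+76+163+194+65+132+51+48+20 = 1001 → 03 e9.
Outer input = (K'⊕opad) ∥ inner = c8 5d 49 26 c9 a8 ∥ 03 e9.
Outer hash (tag): sum = 200+93+73+38+201+168+3+233 = 1009 → 03 f1.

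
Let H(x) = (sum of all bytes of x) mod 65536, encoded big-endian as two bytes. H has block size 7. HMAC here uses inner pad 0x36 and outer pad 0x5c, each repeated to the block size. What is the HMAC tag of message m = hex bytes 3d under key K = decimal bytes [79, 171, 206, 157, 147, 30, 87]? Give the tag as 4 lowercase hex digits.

Key decimal bytes [79, 171, 206, 157, 147, 30, 87] = 4f ab ce 9d 93 1e 57 is exactly B = 7 bytes: K' = 4f ab ce 9d 93 1e 57.
K' ⊕ ipad = 79 9d f8 ab a5 28 61.  K' ⊕ opad = 13 f7 92 c1 cf 42 0b.
Inner input = (K'⊕ipad) ∥ m = 79 9d f8 ab a5 28 61 ∥ 3d.
Inner hash: sum = 121+157+248+171+165+40+97+61 = 1060 → 04 24.
Outer input = (K'⊕opad) ∥ inner = 13 f7 92 c1 cf 42 0b ∥ 04 24.
Outer hash (tag): sum = 19+247+146+193+207+66+11+4+36 = 929 → 03 a1.

03a1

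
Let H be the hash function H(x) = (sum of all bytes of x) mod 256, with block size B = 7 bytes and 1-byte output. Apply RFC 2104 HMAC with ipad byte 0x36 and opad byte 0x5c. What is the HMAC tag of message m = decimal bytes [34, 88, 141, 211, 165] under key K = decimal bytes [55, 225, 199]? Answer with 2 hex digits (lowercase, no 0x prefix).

53

Key decimal bytes [55, 225, 199] = 37 e1 c7 is 3 bytes ≤ B = 7; zero-pad to 7 bytes: K' = 37 e1 c7 00 00 00 00.
K' ⊕ ipad = 01 d7 f1 36 36 36 36.  K' ⊕ opad = 6b bd 9b 5c 5c 5c 5c.
Inner input = (K'⊕ipad) ∥ m = 01 d7 f1 36 36 36 36 ∥ 22 58 8d d3 a5.
Inner hash: sum = 1+215+241+54+54+54+54+34+88+141+211+165 = 1312; mod 256 = 32 → 20.
Outer input = (K'⊕opad) ∥ inner = 6b bd 9b 5c 5c 5c 5c ∥ 20.
Outer hash (tag): sum = 107+189+155+92+92+92+92+32 = 851; mod 256 = 83 → 53.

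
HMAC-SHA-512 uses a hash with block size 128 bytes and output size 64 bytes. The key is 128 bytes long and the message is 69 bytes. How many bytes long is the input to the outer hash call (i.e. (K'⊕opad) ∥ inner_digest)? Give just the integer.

192

Key is 128 ≤ 128 bytes, zero-padded: |K'| = 128.
Outer input = (K'⊕opad) ∥ H(inner) → 128 + 64 = 192 bytes.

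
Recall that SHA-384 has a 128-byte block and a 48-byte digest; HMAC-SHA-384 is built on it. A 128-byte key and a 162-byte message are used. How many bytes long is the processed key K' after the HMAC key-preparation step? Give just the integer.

Key is 128 ≤ 128 bytes, zero-padded: |K'| = 128.

128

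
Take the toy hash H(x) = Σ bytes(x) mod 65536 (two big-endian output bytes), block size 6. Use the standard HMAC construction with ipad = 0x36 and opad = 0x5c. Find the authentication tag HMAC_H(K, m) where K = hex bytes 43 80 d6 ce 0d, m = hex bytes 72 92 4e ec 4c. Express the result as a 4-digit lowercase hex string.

03c7

Key hex bytes 43 80 d6 ce 0d is 5 bytes ≤ B = 6; zero-pad to 6 bytes: K' = 43 80 d6 ce 0d 00.
K' ⊕ ipad = 75 b6 e0 f8 3b 36.  K' ⊕ opad = 1f dc 8a 92 51 5c.
Inner input = (K'⊕ipad) ∥ m = 75 b6 e0 f8 3b 36 ∥ 72 92 4e ec 4c.
Inner hash: sum = 117+182+224+248+59+54+114+146+78+236+76 = 1534 → 05 fe.
Outer input = (K'⊕opad) ∥ inner = 1f dc 8a 92 51 5c ∥ 05 fe.
Outer hash (tag): sum = 31+220+138+146+81+92+5+254 = 967 → 03 c7.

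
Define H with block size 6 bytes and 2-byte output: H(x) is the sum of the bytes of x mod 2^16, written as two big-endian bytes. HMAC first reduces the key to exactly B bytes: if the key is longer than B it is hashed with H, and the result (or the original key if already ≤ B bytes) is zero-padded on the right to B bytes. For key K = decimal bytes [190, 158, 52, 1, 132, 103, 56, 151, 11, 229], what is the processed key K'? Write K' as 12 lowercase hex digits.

|K| = 10 > B = 6, so first hash the key.
H(K): sum = 190+158+52+1+132+103+56+151+11+229 = 1083 → 04 3b.
Zero-pad H(K) = 04 3b to 6 bytes: K' = 04 3b 00 00 00 00.

043b00000000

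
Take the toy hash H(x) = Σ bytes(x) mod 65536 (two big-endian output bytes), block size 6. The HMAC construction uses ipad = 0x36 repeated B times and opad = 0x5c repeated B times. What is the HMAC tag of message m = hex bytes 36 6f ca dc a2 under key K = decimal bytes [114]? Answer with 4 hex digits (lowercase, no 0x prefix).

023d

Key decimal bytes [114] = 72 is 1 byte ≤ B = 6; zero-pad to 6 bytes: K' = 72 00 00 00 00 00.
K' ⊕ ipad = 44 36 36 36 36 36.  K' ⊕ opad = 2e 5c 5c 5c 5c 5c.
Inner input = (K'⊕ipad) ∥ m = 44 36 36 36 36 36 ∥ 36 6f ca dc a2.
Inner hash: sum = 68+54+54+54+54+54+54+111+202+220+162 = 1087 → 04 3f.
Outer input = (K'⊕opad) ∥ inner = 2e 5c 5c 5c 5c 5c ∥ 04 3f.
Outer hash (tag): sum = 46+92+92+92+92+92+4+63 = 573 → 02 3d.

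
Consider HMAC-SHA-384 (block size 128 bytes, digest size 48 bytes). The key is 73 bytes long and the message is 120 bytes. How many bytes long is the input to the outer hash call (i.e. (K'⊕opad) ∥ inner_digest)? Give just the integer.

176

Key is 73 ≤ 128 bytes, zero-padded: |K'| = 128.
Outer input = (K'⊕opad) ∥ H(inner) → 128 + 48 = 176 bytes.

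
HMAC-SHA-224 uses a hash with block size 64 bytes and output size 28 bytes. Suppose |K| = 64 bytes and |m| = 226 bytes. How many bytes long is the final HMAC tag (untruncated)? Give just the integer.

The tag is one SHA-224 digest: 28 bytes.

28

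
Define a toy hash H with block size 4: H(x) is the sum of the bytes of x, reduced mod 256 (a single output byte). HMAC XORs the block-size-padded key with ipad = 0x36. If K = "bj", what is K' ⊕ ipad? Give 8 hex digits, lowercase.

545c3636

Key "bj" = 62 6a is 2 bytes ≤ B = 4; zero-pad to 4 bytes: K' = 62 6a 00 00.
XOR each byte with 0x36: 62⊕36=54, 6a⊕36=5c, 00⊕36=36, 00⊕36=36.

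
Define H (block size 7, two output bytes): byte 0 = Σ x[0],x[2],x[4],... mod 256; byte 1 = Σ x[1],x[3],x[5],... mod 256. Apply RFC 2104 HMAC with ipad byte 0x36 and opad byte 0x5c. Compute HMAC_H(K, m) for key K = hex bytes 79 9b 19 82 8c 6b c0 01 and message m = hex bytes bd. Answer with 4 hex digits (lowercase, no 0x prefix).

Key hex bytes 79 9b 19 82 8c 6b c0 01 is 8 bytes > B = 7, so hash it first: H(key) = de 89, then zero-pad to 7 bytes: K' = de 89 00 00 00 00 00.
K' ⊕ ipad = e8 bf 36 36 36 36 36.  K' ⊕ opad = 82 d5 5c 5c 5c 5c 5c.
Inner input = (K'⊕ipad) ∥ m = e8 bf 36 36 36 36 36 ∥ bd.
Inner hash: even-index sum = 394 mod 256 = 138; odd-index sum = 488 mod 256 = 232 → 8a e8.
Outer input = (K'⊕opad) ∥ inner = 82 d5 5c 5c 5c 5c 5c ∥ 8a e8.
Outer hash (tag): even-index sum = 638 mod 256 = 126; odd-index sum = 535 mod 256 = 23 → 7e 17.

7e17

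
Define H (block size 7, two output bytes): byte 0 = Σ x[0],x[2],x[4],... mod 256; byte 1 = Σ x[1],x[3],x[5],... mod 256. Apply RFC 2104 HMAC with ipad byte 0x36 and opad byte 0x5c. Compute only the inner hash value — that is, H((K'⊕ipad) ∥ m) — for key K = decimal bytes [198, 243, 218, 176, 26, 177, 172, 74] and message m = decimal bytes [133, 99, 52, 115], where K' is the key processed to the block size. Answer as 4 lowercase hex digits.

Key decimal bytes [198, 243, 218, 176, 26, 177, 172, 74] = c6 f3 da b0 1a b1 ac 4a is 8 bytes > B = 7, so hash it first: H(key) = 66 9e, then zero-pad to 7 bytes: K' = 66 9e 00 00 00 00 00.
K' ⊕ ipad = 50 a8 36 36 36 36 36.
Inner input = 50 a8 36 36 36 36 36 ∥ 85 63 34 73.
Inner hash: even-index sum = 456 mod 256 = 200; odd-index sum = 461 mod 256 = 205 → c8 cd.

c8cd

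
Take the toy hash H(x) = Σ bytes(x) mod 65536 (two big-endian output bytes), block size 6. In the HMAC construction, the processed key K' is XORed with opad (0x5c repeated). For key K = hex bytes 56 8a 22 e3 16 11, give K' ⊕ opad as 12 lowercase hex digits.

Key hex bytes 56 8a 22 e3 16 11 is exactly B = 6 bytes: K' = 56 8a 22 e3 16 11.
XOR each byte with 0x5c: 56⊕5c=0a, 8a⊕5c=d6, 22⊕5c=7e, e3⊕5c=bf, 16⊕5c=4a, 11⊕5c=4d.

0ad67ebf4a4d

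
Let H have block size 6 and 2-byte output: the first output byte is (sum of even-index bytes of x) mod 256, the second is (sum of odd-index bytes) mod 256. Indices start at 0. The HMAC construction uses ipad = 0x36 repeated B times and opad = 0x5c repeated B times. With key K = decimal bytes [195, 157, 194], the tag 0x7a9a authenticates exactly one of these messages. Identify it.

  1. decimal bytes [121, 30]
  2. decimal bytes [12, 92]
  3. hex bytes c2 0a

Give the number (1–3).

3

Key decimal bytes [195, 157, 194] = c3 9d c2 is 3 bytes ≤ B = 6; zero-pad to 6 bytes: K' = c3 9d c2 00 00 00.
K' ⊕ ipad = f5 ab f4 36 36 36; K' ⊕ opad = 9f c1 9e 5c 5c 5c.
m1: inner = H(f5 ab f4 36 36 36 79 1e) = 98 35; tag = H(9f c1 9e 5c 5c 5c 98 35) = 31ae
m2: inner = H(f5 ab f4 36 36 36 0c 5c) = 2b 73; tag = H(9f c1 9e 5c 5c 5c 2b 73) = c4ec
m3: inner = H(f5 ab f4 36 36 36 c2 0a) = e1 21; tag = H(9f c1 9e 5c 5c 5c e1 21) = 7a9a ← matches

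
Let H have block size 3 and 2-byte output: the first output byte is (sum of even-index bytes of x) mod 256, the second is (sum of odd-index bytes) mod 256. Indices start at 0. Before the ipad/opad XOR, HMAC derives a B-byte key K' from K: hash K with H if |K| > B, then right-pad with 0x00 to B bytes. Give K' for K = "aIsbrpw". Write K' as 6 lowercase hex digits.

|K| = 7 > B = 3, so first hash the key.
H(K): even-index sum = 445 mod 256 = 189; odd-index sum = 283 mod 256 = 27 → bd 1b.
Zero-pad H(K) = bd 1b to 3 bytes: K' = bd 1b 00.

bd1b00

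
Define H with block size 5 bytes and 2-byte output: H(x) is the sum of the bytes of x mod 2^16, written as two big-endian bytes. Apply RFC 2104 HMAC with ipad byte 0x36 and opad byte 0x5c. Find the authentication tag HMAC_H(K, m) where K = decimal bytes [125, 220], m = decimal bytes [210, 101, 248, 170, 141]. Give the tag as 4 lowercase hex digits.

01f7

Key decimal bytes [125, 220] = 7d dc is 2 bytes ≤ B = 5; zero-pad to 5 bytes: K' = 7d dc 00 00 00.
K' ⊕ ipad = 4b ea 36 36 36.  K' ⊕ opad = 21 80 5c 5c 5c.
Inner input = (K'⊕ipad) ∥ m = 4b ea 36 36 36 ∥ d2 65 f8 aa 8d.
Inner hash: sum = 75+234+54+54+54+210+101+248+170+141 = 1341 → 05 3d.
Outer input = (K'⊕opad) ∥ inner = 21 80 5c 5c 5c ∥ 05 3d.
Outer hash (tag): sum = 33+128+92+92+92+5+61 = 503 → 01 f7.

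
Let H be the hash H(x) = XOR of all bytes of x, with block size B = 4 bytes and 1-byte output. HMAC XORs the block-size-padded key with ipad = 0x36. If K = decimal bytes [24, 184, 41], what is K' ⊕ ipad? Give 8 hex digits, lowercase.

Key decimal bytes [24, 184, 41] = 18 b8 29 is 3 bytes ≤ B = 4; zero-pad to 4 bytes: K' = 18 b8 29 00.
XOR each byte with 0x36: 18⊕36=2e, b8⊕36=8e, 29⊕36=1f, 00⊕36=36.

2e8e1f36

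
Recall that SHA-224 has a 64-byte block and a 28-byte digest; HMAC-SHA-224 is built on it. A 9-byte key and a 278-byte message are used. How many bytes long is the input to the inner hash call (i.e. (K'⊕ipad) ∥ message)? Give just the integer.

Key is 9 ≤ 64 bytes, zero-padded: |K'| = 64.
Inner input = (K'⊕ipad) ∥ m → 64 + 278 = 342 bytes.

342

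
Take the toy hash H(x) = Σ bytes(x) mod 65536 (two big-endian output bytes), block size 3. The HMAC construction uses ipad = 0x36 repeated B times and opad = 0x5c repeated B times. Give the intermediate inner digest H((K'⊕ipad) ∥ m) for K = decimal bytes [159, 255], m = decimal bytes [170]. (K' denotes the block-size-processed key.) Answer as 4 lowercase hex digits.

0252

Key decimal bytes [159, 255] = 9f ff is 2 bytes ≤ B = 3; zero-pad to 3 bytes: K' = 9f ff 00.
K' ⊕ ipad = a9 c9 36.
Inner input = a9 c9 36 ∥ aa.
Inner hash: sum = 169+201+54+170 = 594 → 02 52.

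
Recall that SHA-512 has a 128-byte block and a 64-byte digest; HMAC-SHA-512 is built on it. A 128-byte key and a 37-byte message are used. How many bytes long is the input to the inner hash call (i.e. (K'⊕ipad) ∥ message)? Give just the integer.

Key is 128 ≤ 128 bytes, zero-padded: |K'| = 128.
Inner input = (K'⊕ipad) ∥ m → 128 + 37 = 165 bytes.

165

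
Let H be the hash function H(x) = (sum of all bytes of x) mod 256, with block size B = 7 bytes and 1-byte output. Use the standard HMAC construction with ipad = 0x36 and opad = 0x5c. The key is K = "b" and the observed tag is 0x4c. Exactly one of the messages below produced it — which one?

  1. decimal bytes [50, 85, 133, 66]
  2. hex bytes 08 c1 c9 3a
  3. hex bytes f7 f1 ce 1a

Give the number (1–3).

Key "b" = 62 is 1 byte ≤ B = 7; zero-pad to 7 bytes: K' = 62 00 00 00 00 00 00.
K' ⊕ ipad = 54 36 36 36 36 36 36; K' ⊕ opad = 3e 5c 5c 5c 5c 5c 5c.
m1: inner = H(54 36 36 36 36 36 36 32 55 85 42) = e6; tag = H(3e 5c 5c 5c 5c 5c 5c e6) = 4c ← matches
m2: inner = H(54 36 36 36 36 36 36 08 c1 c9 3a) = 64; tag = H(3e 5c 5c 5c 5c 5c 5c 64) = ca
m3: inner = H(54 36 36 36 36 36 36 f7 f1 ce 1a) = 68; tag = H(3e 5c 5c 5c 5c 5c 5c 68) = ce

1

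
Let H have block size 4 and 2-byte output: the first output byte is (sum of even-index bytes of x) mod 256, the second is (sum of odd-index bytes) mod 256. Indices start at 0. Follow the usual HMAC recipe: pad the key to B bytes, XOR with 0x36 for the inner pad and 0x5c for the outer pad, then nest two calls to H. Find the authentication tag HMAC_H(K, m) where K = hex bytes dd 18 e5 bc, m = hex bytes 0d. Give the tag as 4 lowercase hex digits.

05dc

Key hex bytes dd 18 e5 bc is exactly B = 4 bytes: K' = dd 18 e5 bc.
K' ⊕ ipad = eb 2e d3 8a.  K' ⊕ opad = 81 44 b9 e0.
Inner input = (K'⊕ipad) ∥ m = eb 2e d3 8a ∥ 0d.
Inner hash: even-index sum = 459 mod 256 = 203; odd-index sum = 184 mod 256 = 184 → cb b8.
Outer input = (K'⊕opad) ∥ inner = 81 44 b9 e0 ∥ cb b8.
Outer hash (tag): even-index sum = 517 mod 256 = 5; odd-index sum = 476 mod 256 = 220 → 05 dc.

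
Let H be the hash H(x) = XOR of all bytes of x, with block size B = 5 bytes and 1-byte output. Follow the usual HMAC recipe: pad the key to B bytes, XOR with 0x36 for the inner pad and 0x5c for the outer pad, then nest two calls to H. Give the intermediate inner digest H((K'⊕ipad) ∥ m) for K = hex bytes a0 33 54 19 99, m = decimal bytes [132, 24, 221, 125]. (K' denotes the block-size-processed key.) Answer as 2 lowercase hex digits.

4d

Key hex bytes a0 33 54 19 99 is exactly B = 5 bytes: K' = a0 33 54 19 99.
K' ⊕ ipad = 96 05 62 2f af.
Inner input = 96 05 62 2f af ∥ 84 18 dd 7d.
Inner hash: XOR 96⊕05⊕62⊕2f⊕af⊕84⊕18⊕dd⊕7d = 4d.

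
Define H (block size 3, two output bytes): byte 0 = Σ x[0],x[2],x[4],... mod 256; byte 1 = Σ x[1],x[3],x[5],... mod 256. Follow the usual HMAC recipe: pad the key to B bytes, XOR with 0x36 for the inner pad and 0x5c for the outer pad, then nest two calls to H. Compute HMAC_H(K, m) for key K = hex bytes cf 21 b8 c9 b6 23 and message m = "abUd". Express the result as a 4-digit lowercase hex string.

Key hex bytes cf 21 b8 c9 b6 23 is 6 bytes > B = 3, so hash it first: H(key) = 3d 0d, then zero-pad to 3 bytes: K' = 3d 0d 00.
K' ⊕ ipad = 0b 3b 36.  K' ⊕ opad = 61 51 5c.
Inner input = (K'⊕ipad) ∥ m = 0b 3b 36 ∥ 61 62 55 64.
Inner hash: even-index sum = 263 mod 256 = 7; odd-index sum = 241 mod 256 = 241 → 07 f1.
Outer input = (K'⊕opad) ∥ inner = 61 51 5c ∥ 07 f1.
Outer hash (tag): even-index sum = 430 mod 256 = 174; odd-index sum = 88 mod 256 = 88 → ae 58.

ae58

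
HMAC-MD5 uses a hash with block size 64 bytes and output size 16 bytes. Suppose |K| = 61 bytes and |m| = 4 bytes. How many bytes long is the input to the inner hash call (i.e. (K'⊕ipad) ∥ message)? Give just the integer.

Key is 61 ≤ 64 bytes, zero-padded: |K'| = 64.
Inner input = (K'⊕ipad) ∥ m → 64 + 4 = 68 bytes.

68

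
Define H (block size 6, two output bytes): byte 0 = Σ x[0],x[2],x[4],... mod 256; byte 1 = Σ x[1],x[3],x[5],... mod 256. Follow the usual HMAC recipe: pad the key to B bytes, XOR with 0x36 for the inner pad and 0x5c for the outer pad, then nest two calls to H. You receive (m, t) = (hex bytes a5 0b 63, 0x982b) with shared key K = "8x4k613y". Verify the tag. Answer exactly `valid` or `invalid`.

Key "8x4k613y" = 38 78 34 6b 36 31 33 79 is 8 bytes > B = 6, so hash it first: H(key) = d5 8d, then zero-pad to 6 bytes: K' = d5 8d 00 00 00 00.
K' ⊕ ipad = e3 bb 36 36 36 36; K' ⊕ opad = 89 d1 5c 5c 5c 5c.
Inner hash: even-index sum = 599 mod 256 = 87; odd-index sum = 306 mod 256 = 50 → 57 32.
Outer hash (recomputed tag): even-index sum = 408 mod 256 = 152; odd-index sum = 443 mod 256 = 187 → 98 bb.
Recomputed tag = 98bb; claimed = 982b → mismatch.

invalid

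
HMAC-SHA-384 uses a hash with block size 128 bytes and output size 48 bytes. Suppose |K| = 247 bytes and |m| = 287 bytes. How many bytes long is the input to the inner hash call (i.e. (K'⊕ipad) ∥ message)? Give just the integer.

415

Key is 247 > 128 bytes, so it is hashed to 48 bytes then zero-padded to 128: |K'| = 128.
Inner input = (K'⊕ipad) ∥ m → 128 + 287 = 415 bytes.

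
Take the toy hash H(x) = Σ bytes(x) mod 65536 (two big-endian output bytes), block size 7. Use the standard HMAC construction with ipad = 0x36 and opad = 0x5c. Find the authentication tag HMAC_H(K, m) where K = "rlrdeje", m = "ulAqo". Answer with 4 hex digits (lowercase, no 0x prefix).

01a8

Key "rlrdeje" = 72 6c 72 64 65 6a 65 is exactly B = 7 bytes: K' = 72 6c 72 64 65 6a 65.
K' ⊕ ipad = 44 5a 44 52 53 5c 53.  K' ⊕ opad = 2e 30 2e 38 39 36 39.
Inner input = (K'⊕ipad) ∥ m = 44 5a 44 52 53 5c 53 ∥ 75 6c 41 71 6f.
Inner hash: sum = 68+90+68+82+83+92+83+117+108+65+113+111 = 1080 → 04 38.
Outer input = (K'⊕opad) ∥ inner = 2e 30 2e 38 39 36 39 ∥ 04 38.
Outer hash (tag): sum = 46+48+46+56+57+54+57+4+56 = 424 → 01 a8.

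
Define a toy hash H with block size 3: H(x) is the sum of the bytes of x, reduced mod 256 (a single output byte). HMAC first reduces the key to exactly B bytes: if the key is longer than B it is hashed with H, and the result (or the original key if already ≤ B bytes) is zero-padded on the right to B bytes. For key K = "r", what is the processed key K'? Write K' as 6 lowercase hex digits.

720000

Key "r" = 72 is 1 byte ≤ B = 3; zero-pad to 3 bytes: K' = 72 00 00.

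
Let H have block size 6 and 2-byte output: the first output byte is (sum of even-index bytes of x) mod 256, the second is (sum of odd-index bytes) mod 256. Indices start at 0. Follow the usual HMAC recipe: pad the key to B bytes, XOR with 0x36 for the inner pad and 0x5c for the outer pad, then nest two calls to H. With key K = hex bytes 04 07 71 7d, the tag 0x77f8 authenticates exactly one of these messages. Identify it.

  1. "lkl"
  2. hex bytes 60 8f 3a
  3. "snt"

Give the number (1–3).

3

Key hex bytes 04 07 71 7d is 4 bytes ≤ B = 6; zero-pad to 6 bytes: K' = 04 07 71 7d 00 00.
K' ⊕ ipad = 32 31 47 4b 36 36; K' ⊕ opad = 58 5b 2d 21 5c 5c.
m1: inner = H(32 31 47 4b 36 36 6c 6b 6c) = 87 1d; tag = H(58 5b 2d 21 5c 5c 87 1d) = 68f5
m2: inner = H(32 31 47 4b 36 36 60 8f 3a) = 49 41; tag = H(58 5b 2d 21 5c 5c 49 41) = 2a19
m3: inner = H(32 31 47 4b 36 36 73 6e 74) = 96 20; tag = H(58 5b 2d 21 5c 5c 96 20) = 77f8 ← matches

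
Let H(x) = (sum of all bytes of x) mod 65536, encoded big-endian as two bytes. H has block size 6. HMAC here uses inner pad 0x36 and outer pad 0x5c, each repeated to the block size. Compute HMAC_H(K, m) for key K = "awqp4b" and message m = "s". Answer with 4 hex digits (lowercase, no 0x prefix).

0256

Key "awqp4b" = 61 77 71 70 34 62 is exactly B = 6 bytes: K' = 61 77 71 70 34 62.
K' ⊕ ipad = 57 41 47 46 02 54.  K' ⊕ opad = 3d 2b 2d 2c 68 3e.
Inner input = (K'⊕ipad) ∥ m = 57 41 47 46 02 54 ∥ 73.
Inner hash: sum = 87+65+71+70+2+84+115 = 494 → 01 ee.
Outer input = (K'⊕opad) ∥ inner = 3d 2b 2d 2c 68 3e ∥ 01 ee.
Outer hash (tag): sum = 61+43+45+44+104+62+1+238 = 598 → 02 56.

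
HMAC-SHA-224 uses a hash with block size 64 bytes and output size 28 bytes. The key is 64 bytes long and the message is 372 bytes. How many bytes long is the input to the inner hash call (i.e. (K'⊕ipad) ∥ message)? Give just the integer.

Key is 64 ≤ 64 bytes, zero-padded: |K'| = 64.
Inner input = (K'⊕ipad) ∥ m → 64 + 372 = 436 bytes.

436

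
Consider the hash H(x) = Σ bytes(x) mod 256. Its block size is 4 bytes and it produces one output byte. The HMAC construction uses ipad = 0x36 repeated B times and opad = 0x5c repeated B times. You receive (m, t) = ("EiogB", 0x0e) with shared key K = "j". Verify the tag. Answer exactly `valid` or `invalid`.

valid

Key "j" = 6a is 1 byte ≤ B = 4; zero-pad to 4 bytes: K' = 6a 00 00 00.
K' ⊕ ipad = 5c 36 36 36; K' ⊕ opad = 36 5c 5c 5c.
Inner hash: sum = 92+54+54+54+69+105+111+103+66 = 708; mod 256 = 196 → c4.
Outer hash (recomputed tag): sum = 54+92+92+92+196 = 526; mod 256 = 14 → 0e.
Recomputed tag = 0e; claimed = 0e → match.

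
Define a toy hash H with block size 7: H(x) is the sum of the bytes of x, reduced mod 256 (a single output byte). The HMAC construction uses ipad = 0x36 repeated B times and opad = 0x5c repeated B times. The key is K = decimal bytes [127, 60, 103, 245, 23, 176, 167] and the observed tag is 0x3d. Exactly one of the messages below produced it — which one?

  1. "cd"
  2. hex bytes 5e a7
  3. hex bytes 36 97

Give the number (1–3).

Key decimal bytes [127, 60, 103, 245, 23, 176, 167] = 7f 3c 67 f5 17 b0 a7 is exactly B = 7 bytes: K' = 7f 3c 67 f5 17 b0 a7.
K' ⊕ ipad = 49 0a 51 c3 21 86 91; K' ⊕ opad = 23 60 3b a9 4b ec fb.
m1: inner = H(49 0a 51 c3 21 86 91 63 64) = 66; tag = H(23 60 3b a9 4b ec fb 66) = ff
m2: inner = H(49 0a 51 c3 21 86 91 5e a7) = a4; tag = H(23 60 3b a9 4b ec fb a4) = 3d ← matches
m3: inner = H(49 0a 51 c3 21 86 91 36 97) = 6c; tag = H(23 60 3b a9 4b ec fb 6c) = 05

2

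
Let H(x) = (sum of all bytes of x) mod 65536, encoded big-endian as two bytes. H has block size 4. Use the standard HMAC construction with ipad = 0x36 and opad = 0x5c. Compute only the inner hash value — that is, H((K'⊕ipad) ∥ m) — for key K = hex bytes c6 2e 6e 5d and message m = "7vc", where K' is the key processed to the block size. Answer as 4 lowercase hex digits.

02db

Key hex bytes c6 2e 6e 5d is exactly B = 4 bytes: K' = c6 2e 6e 5d.
K' ⊕ ipad = f0 18 58 6b.
Inner input = f0 18 58 6b ∥ 37 76 63.
Inner hash: sum = 240+24+88+107+55+118+99 = 731 → 02 db.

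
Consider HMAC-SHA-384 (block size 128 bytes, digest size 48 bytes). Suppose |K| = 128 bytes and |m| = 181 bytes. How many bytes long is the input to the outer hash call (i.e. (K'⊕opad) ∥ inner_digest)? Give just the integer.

176

Key is 128 ≤ 128 bytes, zero-padded: |K'| = 128.
Outer input = (K'⊕opad) ∥ H(inner) → 128 + 48 = 176 bytes.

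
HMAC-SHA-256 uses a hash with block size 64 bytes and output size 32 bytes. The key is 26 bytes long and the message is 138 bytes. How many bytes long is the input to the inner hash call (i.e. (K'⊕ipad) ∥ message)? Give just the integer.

202

Key is 26 ≤ 64 bytes, zero-padded: |K'| = 64.
Inner input = (K'⊕ipad) ∥ m → 64 + 138 = 202 bytes.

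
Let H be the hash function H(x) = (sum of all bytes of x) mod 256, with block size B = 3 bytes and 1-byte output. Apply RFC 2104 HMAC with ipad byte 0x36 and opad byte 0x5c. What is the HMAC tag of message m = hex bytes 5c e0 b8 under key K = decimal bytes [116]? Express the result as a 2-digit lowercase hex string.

82

Key decimal bytes [116] = 74 is 1 byte ≤ B = 3; zero-pad to 3 bytes: K' = 74 00 00.
K' ⊕ ipad = 42 36 36.  K' ⊕ opad = 28 5c 5c.
Inner input = (K'⊕ipad) ∥ m = 42 36 36 ∥ 5c e0 b8.
Inner hash: sum = 66+54+54+92+224+184 = 674; mod 256 = 162 → a2.
Outer input = (K'⊕opad) ∥ inner = 28 5c 5c ∥ a2.
Outer hash (tag): sum = 40+92+92+162 = 386; mod 256 = 130 → 82.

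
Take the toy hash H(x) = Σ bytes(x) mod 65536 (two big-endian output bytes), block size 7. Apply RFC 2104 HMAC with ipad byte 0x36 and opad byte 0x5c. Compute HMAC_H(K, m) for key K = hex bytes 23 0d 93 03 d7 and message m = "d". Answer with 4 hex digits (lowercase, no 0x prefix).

041e

Key hex bytes 23 0d 93 03 d7 is 5 bytes ≤ B = 7; zero-pad to 7 bytes: K' = 23 0d 93 03 d7 00 00.
K' ⊕ ipad = 15 3b a5 35 e1 36 36.  K' ⊕ opad = 7f 51 cf 5f 8b 5c 5c.
Inner input = (K'⊕ipad) ∥ m = 15 3b a5 35 e1 36 36 ∥ 64.
Inner hash: sum = 21+59+165+53+225+54+54+100 = 731 → 02 db.
Outer input = (K'⊕opad) ∥ inner = 7f 51 cf 5f 8b 5c 5c ∥ 02 db.
Outer hash (tag): sum = 127+81+207+95+139+92+92+2+219 = 1054 → 04 1e.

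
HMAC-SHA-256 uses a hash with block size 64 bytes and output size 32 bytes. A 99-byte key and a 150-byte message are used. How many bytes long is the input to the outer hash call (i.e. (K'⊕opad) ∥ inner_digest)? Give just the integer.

96

Key is 99 > 64 bytes, so it is hashed to 32 bytes then zero-padded to 64: |K'| = 64.
Outer input = (K'⊕opad) ∥ H(inner) → 64 + 32 = 96 bytes.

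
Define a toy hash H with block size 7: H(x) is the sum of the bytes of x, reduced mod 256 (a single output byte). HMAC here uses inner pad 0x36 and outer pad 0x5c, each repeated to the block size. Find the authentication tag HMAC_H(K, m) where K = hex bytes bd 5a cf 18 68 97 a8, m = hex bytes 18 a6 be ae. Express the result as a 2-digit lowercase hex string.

Key hex bytes bd 5a cf 18 68 97 a8 is exactly B = 7 bytes: K' = bd 5a cf 18 68 97 a8.
K' ⊕ ipad = 8b 6c f9 2e 5e a1 9e.  K' ⊕ opad = e1 06 93 44 34 cb f4.
Inner input = (K'⊕ipad) ∥ m = 8b 6c f9 2e 5e a1 9e ∥ 18 a6 be ae.
Inner hash: sum = 139+108+249+46+94+161+158+24+166+190+174 = 1509; mod 256 = 229 → e5.
Outer input = (K'⊕opad) ∥ inner = e1 06 93 44 34 cb f4 ∥ e5.
Outer hash (tag): sum = 225+6+147+68+52+203+244+229 = 1174; mod 256 = 150 → 96.

96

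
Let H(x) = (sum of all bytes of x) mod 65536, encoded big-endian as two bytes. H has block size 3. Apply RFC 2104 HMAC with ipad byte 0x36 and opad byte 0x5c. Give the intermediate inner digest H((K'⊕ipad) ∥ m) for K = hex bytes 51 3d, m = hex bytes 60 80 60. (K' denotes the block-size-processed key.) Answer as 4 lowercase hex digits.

Key hex bytes 51 3d is 2 bytes ≤ B = 3; zero-pad to 3 bytes: K' = 51 3d 00.
K' ⊕ ipad = 67 0b 36.
Inner input = 67 0b 36 ∥ 60 80 60.
Inner hash: sum = 103+11+54+96+128+96 = 488 → 01 e8.

01e8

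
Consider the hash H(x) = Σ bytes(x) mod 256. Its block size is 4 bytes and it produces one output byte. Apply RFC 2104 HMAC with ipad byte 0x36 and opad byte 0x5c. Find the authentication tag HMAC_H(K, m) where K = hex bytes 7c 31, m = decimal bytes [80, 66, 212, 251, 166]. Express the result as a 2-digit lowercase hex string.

09

Key hex bytes 7c 31 is 2 bytes ≤ B = 4; zero-pad to 4 bytes: K' = 7c 31 00 00.
K' ⊕ ipad = 4a 07 36 36.  K' ⊕ opad = 20 6d 5c 5c.
Inner input = (K'⊕ipad) ∥ m = 4a 07 36 36 ∥ 50 42 d4 fb a6.
Inner hash: sum = 74+7+54+54+80+66+212+251+166 = 964; mod 256 = 196 → c4.
Outer input = (K'⊕opad) ∥ inner = 20 6d 5c 5c ∥ c4.
Outer hash (tag): sum = 32+109+92+92+196 = 521; mod 256 = 9 → 09.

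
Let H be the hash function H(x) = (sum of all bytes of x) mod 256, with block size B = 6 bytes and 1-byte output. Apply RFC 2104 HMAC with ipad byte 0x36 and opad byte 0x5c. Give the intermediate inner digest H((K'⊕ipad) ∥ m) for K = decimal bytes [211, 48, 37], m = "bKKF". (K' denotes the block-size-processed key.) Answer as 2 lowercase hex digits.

de

Key decimal bytes [211, 48, 37] = d3 30 25 is 3 bytes ≤ B = 6; zero-pad to 6 bytes: K' = d3 30 25 00 00 00.
K' ⊕ ipad = e5 06 13 36 36 36.
Inner input = e5 06 13 36 36 36 ∥ 62 4b 4b 46.
Inner hash: sum = 229+6+19+54+54+54+98+75+75+70 = 734; mod 256 = 222 → de.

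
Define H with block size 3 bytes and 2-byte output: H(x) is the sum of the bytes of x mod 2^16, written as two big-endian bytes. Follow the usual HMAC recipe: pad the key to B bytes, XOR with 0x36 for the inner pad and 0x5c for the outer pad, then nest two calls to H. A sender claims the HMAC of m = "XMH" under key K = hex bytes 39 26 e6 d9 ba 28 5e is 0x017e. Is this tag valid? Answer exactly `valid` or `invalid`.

Key hex bytes 39 26 e6 d9 ba 28 5e is 7 bytes > B = 3, so hash it first: H(key) = 03 5e, then zero-pad to 3 bytes: K' = 03 5e 00.
K' ⊕ ipad = 35 68 36; K' ⊕ opad = 5f 02 5c.
Inner hash: sum = 53+104+54+88+77+72 = 448 → 01 c0.
Outer hash (recomputed tag): sum = 95+2+92+1+192 = 382 → 01 7e.
Recomputed tag = 017e; claimed = 017e → match.

valid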